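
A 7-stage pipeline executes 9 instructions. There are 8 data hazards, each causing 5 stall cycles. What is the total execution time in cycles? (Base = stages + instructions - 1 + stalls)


Base cycles = 7 + 9 - 1 = 15
Total stalls = 8 * 5 = 40
Total = 15 + 40 = 55

55


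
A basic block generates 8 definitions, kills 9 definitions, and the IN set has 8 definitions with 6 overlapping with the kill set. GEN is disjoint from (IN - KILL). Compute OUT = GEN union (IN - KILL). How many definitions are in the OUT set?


IN - KILL: 8 - 6 = 2 surviving definitions
OUT = GEN + surviving = 8 + 2 = 10

10


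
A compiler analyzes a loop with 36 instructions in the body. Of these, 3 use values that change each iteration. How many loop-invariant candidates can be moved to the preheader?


Invariant candidates = total - loop-dependent
= 36 - 3 = 33

33


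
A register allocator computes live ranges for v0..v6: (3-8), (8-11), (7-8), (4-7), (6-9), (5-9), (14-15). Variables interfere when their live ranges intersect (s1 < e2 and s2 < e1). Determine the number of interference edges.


Check all pairs for overlapping intervals.
Two intervals (s1,e1) and (s2,e2) overlap if s1 < e2 and s2 < e1.
v0 (3-8) vs v1..v6: overlaps v2, v3, v4, v5 -> 4
v1 (8-11) vs v2..v6: overlaps v4, v5 -> 2
v2 (7-8) vs v3..v6: overlaps v4, v5 -> 2
v3 (4-7) vs v4..v6: overlaps v4, v5 -> 2
v4 (6-9) vs v5..v6: overlaps v5 -> 1
v5 (5-9) vs v6: overlaps none -> 0
Total overlapping pairs = 4 + 2 + 2 + 2 + 1 + 0 = 11

11


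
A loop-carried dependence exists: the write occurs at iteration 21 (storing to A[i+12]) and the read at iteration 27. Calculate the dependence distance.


Distance = read iteration - write iteration
= 27 - 21 = 6

6


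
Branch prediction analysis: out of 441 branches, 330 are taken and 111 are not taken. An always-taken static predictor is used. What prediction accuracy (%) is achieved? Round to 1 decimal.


Predictor: always-taken
Correct predictions = 330
Accuracy = 330 / 441 * 100 = 74.8%

74.8


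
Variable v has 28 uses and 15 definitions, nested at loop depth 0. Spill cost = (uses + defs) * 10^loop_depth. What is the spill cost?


uses + defs = 28 + 15 = 43
10^0 = 1
Spill cost = 43 * 1 = 43

43


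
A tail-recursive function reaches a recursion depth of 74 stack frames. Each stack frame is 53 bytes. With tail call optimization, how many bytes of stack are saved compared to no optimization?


Without TCO: 74 * 53 = 3922 bytes
With TCO: reuse 1 frame = 53 bytes
Savings = 3922 - 53 = 3869

3869


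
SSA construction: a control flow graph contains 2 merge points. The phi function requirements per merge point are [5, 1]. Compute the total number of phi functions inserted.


Total phi functions = sum of phi functions at each join node
= 5 + 1 = 6

6


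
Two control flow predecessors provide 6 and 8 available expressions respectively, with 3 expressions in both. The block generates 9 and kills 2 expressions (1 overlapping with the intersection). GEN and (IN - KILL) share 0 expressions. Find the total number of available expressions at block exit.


IN = intersection of predecessors = 3
IN - KILL = 3 - 1 = 2
|OUT| = |GEN| + |IN - KILL| - |GEN ∩ (IN - KILL)| = 9 + 2 - 0 = 11

11


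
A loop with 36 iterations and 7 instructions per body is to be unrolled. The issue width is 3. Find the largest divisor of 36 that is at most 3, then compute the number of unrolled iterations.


Largest divisor of 36 <= 3 is 3
New iterations = 36 / 3 = 12

12


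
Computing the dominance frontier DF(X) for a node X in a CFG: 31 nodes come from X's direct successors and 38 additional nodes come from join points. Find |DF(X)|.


DF(X) = direct successor contributions + join point contributions
= 31 + 38 = 69

69


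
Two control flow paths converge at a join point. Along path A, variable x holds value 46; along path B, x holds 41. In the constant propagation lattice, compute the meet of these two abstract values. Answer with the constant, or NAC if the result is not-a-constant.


Meet operation: if both paths give the same constant, result is that constant; if they differ, result is NAC (not-a-constant).
Path A: 46, Path B: 41 -> differ
Result: not-a-constant -> NAC

NAC


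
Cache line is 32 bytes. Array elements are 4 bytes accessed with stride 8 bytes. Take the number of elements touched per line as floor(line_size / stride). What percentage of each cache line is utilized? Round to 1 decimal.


Elements per cache line = floor(32 / 8) = 4
Bytes used = 4 * 4 = 16
Utilization = 16 / 32 * 100 = 50.0%

50.0


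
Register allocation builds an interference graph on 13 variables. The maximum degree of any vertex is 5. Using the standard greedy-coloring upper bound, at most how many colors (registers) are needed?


Greedy coloring never needs more than (max_degree + 1) colors: when coloring a vertex, at most max_degree neighbors are already colored.
Upper bound = 5 + 1 = 6

6


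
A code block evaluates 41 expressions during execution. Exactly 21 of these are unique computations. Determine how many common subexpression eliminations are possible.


CSE count = total expressions - unique expressions
= 41 - 21 = 20

20


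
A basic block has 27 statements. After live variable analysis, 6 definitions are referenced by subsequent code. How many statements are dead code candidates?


Dead code = total statements - live definitions
= 27 - 6 = 21

21


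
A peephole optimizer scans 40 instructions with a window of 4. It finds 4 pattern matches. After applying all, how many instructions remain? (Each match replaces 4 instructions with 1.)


Each match removes 3 instructions.
Total removed = 4 * 3 = 12
Remaining = 40 - 12 = 28

28


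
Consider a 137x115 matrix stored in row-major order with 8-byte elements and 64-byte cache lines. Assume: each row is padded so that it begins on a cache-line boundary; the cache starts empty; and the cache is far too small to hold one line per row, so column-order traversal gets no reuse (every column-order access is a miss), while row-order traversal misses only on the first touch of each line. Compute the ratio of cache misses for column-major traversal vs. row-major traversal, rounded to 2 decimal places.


Each row occupies 115 * 8 = 920 bytes and starts on a line boundary, so it spans ceil(920 / 64) = 15 cache lines.
Row-major traversal misses (one per line touched): 137 * ceil(115 * 8 / 64) = 2055
Column-major traversal misses (no reuse, every access misses): 137 * 115 = 15755
Ratio = 15755 / 2055 = 7.67

7.67


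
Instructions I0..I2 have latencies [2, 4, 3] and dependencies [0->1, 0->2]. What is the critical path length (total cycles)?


Compute longest path through dependency graph: dist(Ik) = max over predecessors of dist + latency(Ik).
dist(I0) = latency 2 = 2
dist(I1) = dist(I0) + 4 = 2 + 4 = 6
dist(I2) = dist(I0) + 3 = 2 + 3 = 5
Critical path = max dist = 6

6


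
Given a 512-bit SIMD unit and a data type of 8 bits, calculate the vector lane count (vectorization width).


Width = SIMD bits / data type bits
= 512 / 8 = 64

64


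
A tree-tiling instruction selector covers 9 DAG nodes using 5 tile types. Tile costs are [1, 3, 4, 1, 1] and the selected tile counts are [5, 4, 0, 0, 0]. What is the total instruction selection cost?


Total cost = sum(count_i * cost_i)
= 5*1 + 4*3 + 0*4 + 0*1 + 0*1
= 17

17


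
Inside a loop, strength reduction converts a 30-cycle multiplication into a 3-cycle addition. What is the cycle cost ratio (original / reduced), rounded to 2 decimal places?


Ratio = mult_cost / add_cost = 30 / 3 = 10.0

10.0


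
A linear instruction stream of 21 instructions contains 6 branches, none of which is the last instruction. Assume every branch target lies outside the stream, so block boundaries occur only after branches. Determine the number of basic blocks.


With no in-sequence branch targets, the leaders are the first instruction plus the instruction after each branch.
Number of basic blocks = branches + 1
= 6 + 1 = 7

7


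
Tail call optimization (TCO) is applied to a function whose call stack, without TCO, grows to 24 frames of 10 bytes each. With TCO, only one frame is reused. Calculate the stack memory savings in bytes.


Without TCO: 24 * 10 = 240 bytes
With TCO: reuse 1 frame = 10 bytes
Savings = 240 - 10 = 230

230


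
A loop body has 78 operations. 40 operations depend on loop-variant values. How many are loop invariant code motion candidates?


Invariant candidates = total - loop-dependent
= 78 - 40 = 38

38


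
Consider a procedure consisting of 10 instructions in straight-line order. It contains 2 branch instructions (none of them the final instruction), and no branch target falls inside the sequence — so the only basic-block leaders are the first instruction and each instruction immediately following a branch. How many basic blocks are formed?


With no in-sequence branch targets, the leaders are the first instruction plus the instruction after each branch.
Number of basic blocks = branches + 1
= 2 + 1 = 3

3


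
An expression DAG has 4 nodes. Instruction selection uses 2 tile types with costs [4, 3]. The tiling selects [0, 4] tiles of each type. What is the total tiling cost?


Total cost = sum(count_i * cost_i)
= 0*4 + 4*3
= 12

12


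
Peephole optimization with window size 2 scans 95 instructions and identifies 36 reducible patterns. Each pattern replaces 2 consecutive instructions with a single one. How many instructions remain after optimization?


Each match removes 1 instructions.
Total removed = 36 * 1 = 36
Remaining = 95 - 36 = 59

59


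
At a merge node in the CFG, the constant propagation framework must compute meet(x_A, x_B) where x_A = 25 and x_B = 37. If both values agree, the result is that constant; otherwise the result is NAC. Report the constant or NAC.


Meet operation: if both paths give the same constant, result is that constant; if they differ, result is NAC (not-a-constant).
Path A: 25, Path B: 37 -> differ
Result: not-a-constant -> NAC

NAC


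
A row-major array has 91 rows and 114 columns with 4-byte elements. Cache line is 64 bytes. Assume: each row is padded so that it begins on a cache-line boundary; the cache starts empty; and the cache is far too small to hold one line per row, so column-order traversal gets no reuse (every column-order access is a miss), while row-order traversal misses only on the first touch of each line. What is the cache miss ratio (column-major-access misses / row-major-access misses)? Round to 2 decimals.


Each row occupies 114 * 4 = 456 bytes and starts on a line boundary, so it spans ceil(456 / 64) = 8 cache lines.
Row-major traversal misses (one per line touched): 91 * ceil(114 * 4 / 64) = 728
Column-major traversal misses (no reuse, every access misses): 91 * 114 = 10374
Ratio = 10374 / 728 = 14.25

14.25


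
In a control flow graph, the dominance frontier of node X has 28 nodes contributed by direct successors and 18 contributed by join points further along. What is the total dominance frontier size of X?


DF(X) = direct successor contributions + join point contributions
= 28 + 18 = 46

46


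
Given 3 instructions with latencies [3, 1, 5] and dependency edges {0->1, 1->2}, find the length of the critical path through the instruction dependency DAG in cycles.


Compute longest path through dependency graph: dist(Ik) = max over predecessors of dist + latency(Ik).
dist(I0) = latency 3 = 3
dist(I1) = dist(I0) + 1 = 3 + 1 = 4
dist(I2) = dist(I1) + 5 = 4 + 5 = 9
Critical path = max dist = 9

9


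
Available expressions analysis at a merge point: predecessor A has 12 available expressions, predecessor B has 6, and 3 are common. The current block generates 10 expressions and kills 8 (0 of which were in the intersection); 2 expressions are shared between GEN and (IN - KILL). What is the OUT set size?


IN = intersection of predecessors = 3
IN - KILL = 3 - 0 = 3
|OUT| = |GEN| + |IN - KILL| - |GEN ∩ (IN - KILL)| = 10 + 3 - 2 = 11

11


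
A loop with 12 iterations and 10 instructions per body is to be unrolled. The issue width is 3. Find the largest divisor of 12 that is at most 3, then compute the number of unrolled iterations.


Largest divisor of 12 <= 3 is 3
New iterations = 12 / 3 = 4

4


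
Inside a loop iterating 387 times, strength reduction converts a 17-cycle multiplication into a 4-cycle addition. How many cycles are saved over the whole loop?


Per-iteration saving = 17 - 4 = 13
Total saved = 387 * 13 = 5031

5031


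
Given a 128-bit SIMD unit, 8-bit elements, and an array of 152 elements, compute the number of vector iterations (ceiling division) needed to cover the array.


Width = 128 / 8 = 16 elements per vector op
Iterations = ceil(152 / 16) = 10

10


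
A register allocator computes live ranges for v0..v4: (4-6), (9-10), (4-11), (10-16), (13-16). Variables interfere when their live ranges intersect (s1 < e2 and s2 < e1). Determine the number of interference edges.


Check all pairs for overlapping intervals.
Two intervals (s1,e1) and (s2,e2) overlap if s1 < e2 and s2 < e1.
v0 (4-6) vs v1..v4: overlaps v2 -> 1
v1 (9-10) vs v2..v4: overlaps v2 -> 1
v2 (4-11) vs v3..v4: overlaps v3 -> 1
v3 (10-16) vs v4: overlaps v4 -> 1
Total overlapping pairs = 1 + 1 + 1 + 1 = 4

4


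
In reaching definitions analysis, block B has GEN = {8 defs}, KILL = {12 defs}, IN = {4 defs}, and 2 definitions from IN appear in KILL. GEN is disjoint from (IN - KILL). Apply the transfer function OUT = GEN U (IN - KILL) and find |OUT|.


IN - KILL: 4 - 2 = 2 surviving definitions
OUT = GEN + surviving = 8 + 2 = 10

10


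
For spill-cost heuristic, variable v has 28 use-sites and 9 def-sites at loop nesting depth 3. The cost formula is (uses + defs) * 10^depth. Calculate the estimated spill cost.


uses + defs = 28 + 9 = 37
10^3 = 1000
Spill cost = 37 * 1000 = 37000

37000


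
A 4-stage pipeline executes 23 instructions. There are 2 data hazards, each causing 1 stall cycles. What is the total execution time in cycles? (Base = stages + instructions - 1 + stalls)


Base cycles = 4 + 23 - 1 = 26
Total stalls = 2 * 1 = 2
Total = 26 + 2 = 28

28


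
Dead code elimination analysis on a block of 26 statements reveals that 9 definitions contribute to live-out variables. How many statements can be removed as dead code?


Dead code = total statements - live definitions
= 26 - 9 = 17

17


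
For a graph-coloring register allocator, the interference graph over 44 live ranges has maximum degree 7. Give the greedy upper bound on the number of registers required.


Greedy coloring never needs more than (max_degree + 1) colors: when coloring a vertex, at most max_degree neighbors are already colored.
Upper bound = 7 + 1 = 8

8


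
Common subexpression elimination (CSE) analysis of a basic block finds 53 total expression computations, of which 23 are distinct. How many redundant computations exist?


CSE count = total expressions - unique expressions
= 53 - 23 = 30

30


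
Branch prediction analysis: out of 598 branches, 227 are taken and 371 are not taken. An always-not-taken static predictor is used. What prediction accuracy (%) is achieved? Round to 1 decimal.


Predictor: always-not-taken
Correct predictions = 371
Accuracy = 371 / 598 * 100 = 62.0%

62.0


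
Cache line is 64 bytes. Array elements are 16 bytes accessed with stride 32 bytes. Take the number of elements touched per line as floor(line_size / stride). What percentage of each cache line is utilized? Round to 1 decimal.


Elements per cache line = floor(64 / 32) = 2
Bytes used = 2 * 16 = 32
Utilization = 32 / 64 * 100 = 50.0%

50.0


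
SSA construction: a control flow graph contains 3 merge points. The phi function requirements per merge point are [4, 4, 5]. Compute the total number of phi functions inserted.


Total phi functions = sum of phi functions at each join node
= 4 + 4 + 5 = 13

13


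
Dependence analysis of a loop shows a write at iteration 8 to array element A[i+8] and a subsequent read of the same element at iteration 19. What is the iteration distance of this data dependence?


Distance = read iteration - write iteration
= 19 - 8 = 11

11


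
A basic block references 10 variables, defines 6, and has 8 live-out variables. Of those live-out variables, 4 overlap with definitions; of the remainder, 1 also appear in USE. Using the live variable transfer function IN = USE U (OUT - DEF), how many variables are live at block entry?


OUT - DEF: 8 - 4 = 4
|IN| = |USE| + |OUT - DEF| - |USE ∩ (OUT - DEF)| = 10 + 4 - 1 = 13

13


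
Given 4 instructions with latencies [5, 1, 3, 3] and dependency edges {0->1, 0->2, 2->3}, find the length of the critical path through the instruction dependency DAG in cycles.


Compute longest path through dependency graph: dist(Ik) = max over predecessors of dist + latency(Ik).
dist(I0) = latency 5 = 5
dist(I1) = dist(I0) + 1 = 5 + 1 = 6
dist(I2) = dist(I0) + 3 = 5 + 3 = 8
dist(I3) = dist(I2) + 3 = 8 + 3 = 11
Critical path = max dist = 11

11


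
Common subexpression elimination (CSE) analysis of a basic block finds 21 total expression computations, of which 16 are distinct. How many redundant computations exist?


CSE count = total expressions - unique expressions
= 21 - 16 = 5

5


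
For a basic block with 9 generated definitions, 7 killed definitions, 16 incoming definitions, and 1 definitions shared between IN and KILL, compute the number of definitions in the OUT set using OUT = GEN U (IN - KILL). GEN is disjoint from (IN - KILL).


IN - KILL: 16 - 1 = 15 surviving definitions
OUT = GEN + surviving = 9 + 15 = 24

24


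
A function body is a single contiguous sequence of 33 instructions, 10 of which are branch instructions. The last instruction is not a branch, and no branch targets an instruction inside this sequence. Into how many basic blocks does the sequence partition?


With no in-sequence branch targets, the leaders are the first instruction plus the instruction after each branch.
Number of basic blocks = branches + 1
= 10 + 1 = 11

11


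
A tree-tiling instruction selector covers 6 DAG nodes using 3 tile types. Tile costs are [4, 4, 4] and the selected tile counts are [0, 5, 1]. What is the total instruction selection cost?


Total cost = sum(count_i * cost_i)
= 0*4 + 5*4 + 1*4
= 24

24


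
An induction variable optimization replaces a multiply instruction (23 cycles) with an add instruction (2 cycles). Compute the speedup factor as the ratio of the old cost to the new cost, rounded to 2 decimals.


Ratio = mult_cost / add_cost = 23 / 2 = 11.5

11.5


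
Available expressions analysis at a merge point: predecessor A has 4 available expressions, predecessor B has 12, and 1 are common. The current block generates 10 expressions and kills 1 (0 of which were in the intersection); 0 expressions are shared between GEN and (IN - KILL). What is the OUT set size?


IN = intersection of predecessors = 1
IN - KILL = 1 - 0 = 1
|OUT| = |GEN| + |IN - KILL| - |GEN ∩ (IN - KILL)| = 10 + 1 - 0 = 11

11


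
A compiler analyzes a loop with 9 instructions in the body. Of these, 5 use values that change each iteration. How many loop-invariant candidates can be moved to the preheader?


Invariant candidates = total - loop-dependent
= 9 - 5 = 4

4


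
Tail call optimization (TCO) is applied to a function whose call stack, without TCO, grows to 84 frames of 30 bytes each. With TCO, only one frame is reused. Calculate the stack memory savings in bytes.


Without TCO: 84 * 30 = 2520 bytes
With TCO: reuse 1 frame = 30 bytes
Savings = 2520 - 30 = 2490

2490


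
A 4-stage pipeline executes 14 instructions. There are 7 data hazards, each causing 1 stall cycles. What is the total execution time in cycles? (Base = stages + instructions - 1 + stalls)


Base cycles = 4 + 14 - 1 = 17
Total stalls = 7 * 1 = 7
Total = 17 + 7 = 24

24


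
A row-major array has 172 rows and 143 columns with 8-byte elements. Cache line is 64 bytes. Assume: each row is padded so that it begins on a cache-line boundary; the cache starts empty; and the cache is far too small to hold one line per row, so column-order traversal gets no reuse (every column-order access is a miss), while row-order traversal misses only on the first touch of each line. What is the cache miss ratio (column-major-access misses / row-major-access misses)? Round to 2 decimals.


Each row occupies 143 * 8 = 1144 bytes and starts on a line boundary, so it spans ceil(1144 / 64) = 18 cache lines.
Row-major traversal misses (one per line touched): 172 * ceil(143 * 8 / 64) = 3096
Column-major traversal misses (no reuse, every access misses): 172 * 143 = 24596
Ratio = 24596 / 3096 = 7.94

7.94


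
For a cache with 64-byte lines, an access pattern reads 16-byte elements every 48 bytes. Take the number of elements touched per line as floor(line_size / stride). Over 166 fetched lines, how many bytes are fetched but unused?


Elements per line = floor(64 / 48) = 1
Bytes used per line = 1 * 16 = 16
Wasted per line = 64 - 16 = 48
Total wasted = 48 * 166 = 7968

7968


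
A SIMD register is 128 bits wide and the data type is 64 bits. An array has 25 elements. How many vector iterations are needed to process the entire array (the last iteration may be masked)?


Width = 128 / 64 = 2 elements per vector op
Iterations = ceil(25 / 2) = 13

13


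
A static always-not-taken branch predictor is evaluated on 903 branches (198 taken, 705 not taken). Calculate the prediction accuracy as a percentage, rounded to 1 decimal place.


Predictor: always-not-taken
Correct predictions = 705
Accuracy = 705 / 903 * 100 = 78.1%

78.1


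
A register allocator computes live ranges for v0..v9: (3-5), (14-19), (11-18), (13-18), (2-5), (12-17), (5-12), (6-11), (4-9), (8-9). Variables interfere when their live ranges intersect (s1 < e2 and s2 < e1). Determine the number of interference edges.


Check all pairs for overlapping intervals.
Two intervals (s1,e1) and (s2,e2) overlap if s1 < e2 and s2 < e1.
v0 (3-5) vs v1..v9: overlaps v4, v8 -> 2
v1 (14-19) vs v2..v9: overlaps v2, v3, v5 -> 3
v2 (11-18) vs v3..v9: overlaps v3, v5, v6 -> 3
v3 (13-18) vs v4..v9: overlaps v5 -> 1
v4 (2-5) vs v5..v9: overlaps v8 -> 1
v5 (12-17) vs v6..v9: overlaps none -> 0
v6 (5-12) vs v7..v9: overlaps v7, v8, v9 -> 3
v7 (6-11) vs v8..v9: overlaps v8, v9 -> 2
v8 (4-9) vs v9: overlaps v9 -> 1
Total overlapping pairs = 2 + 3 + 3 + 1 + 1 + 0 + 3 + 2 + 1 = 16

16


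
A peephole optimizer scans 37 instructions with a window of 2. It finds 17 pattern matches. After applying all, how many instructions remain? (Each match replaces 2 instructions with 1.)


Each match removes 1 instructions.
Total removed = 17 * 1 = 17
Remaining = 37 - 17 = 20

20


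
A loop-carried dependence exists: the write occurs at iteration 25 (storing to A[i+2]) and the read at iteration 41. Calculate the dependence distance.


Distance = read iteration - write iteration
= 41 - 25 = 16

16


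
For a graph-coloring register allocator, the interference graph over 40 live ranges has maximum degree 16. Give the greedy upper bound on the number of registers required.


Greedy coloring never needs more than (max_degree + 1) colors: when coloring a vertex, at most max_degree neighbors are already colored.
Upper bound = 16 + 1 = 17

17


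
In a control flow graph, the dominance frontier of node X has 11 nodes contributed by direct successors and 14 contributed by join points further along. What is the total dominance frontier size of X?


DF(X) = direct successor contributions + join point contributions
= 11 + 14 = 25

25


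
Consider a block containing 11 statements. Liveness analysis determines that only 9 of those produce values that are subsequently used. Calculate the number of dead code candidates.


Dead code = total statements - live definitions
= 11 - 9 = 2

2


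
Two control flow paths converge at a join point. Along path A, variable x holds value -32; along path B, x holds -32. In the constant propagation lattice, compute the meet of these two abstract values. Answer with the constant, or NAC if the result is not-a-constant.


Meet operation: if both paths give the same constant, result is that constant; if they differ, result is NAC (not-a-constant).
Path A: -32, Path B: -32 -> equal
Result: constant -> -32

-32


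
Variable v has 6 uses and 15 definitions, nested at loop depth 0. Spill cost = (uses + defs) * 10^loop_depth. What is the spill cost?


uses + defs = 6 + 15 = 21
10^0 = 1
Spill cost = 21 * 1 = 21

21


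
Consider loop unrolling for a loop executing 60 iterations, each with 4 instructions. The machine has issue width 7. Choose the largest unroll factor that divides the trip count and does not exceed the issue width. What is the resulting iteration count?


Largest divisor of 60 <= 7 is 6
New iterations = 60 / 6 = 10

10


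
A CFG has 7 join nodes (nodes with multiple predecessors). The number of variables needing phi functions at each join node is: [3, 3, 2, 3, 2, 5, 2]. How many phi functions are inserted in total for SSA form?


Total phi functions = sum of phi functions at each join node
= 3 + 3 + 2 + 3 + 2 + 5 + 2 = 20

20


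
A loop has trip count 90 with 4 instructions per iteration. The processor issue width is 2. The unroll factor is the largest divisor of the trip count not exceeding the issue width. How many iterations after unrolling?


Largest divisor of 90 <= 2 is 2
New iterations = 90 / 2 = 45

45


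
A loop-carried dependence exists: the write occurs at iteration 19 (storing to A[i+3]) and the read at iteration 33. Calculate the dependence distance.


Distance = read iteration - write iteration
= 33 - 19 = 14

14


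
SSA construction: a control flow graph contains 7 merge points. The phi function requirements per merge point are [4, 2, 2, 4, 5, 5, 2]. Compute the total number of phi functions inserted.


Total phi functions = sum of phi functions at each join node
= 4 + 2 + 2 + 4 + 5 + 5 + 2 = 24

24


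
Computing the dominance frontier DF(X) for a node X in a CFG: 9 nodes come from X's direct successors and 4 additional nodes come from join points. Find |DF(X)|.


DF(X) = direct successor contributions + join point contributions
= 9 + 4 = 13

13


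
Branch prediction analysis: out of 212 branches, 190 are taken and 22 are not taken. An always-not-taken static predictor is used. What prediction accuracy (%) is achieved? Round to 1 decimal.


Predictor: always-not-taken
Correct predictions = 22
Accuracy = 22 / 212 * 100 = 10.4%

10.4


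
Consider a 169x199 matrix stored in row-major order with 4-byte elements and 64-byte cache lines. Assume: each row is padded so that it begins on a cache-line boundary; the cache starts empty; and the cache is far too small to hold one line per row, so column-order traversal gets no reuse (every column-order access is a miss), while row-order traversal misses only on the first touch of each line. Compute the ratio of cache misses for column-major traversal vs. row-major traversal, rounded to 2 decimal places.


Each row occupies 199 * 4 = 796 bytes and starts on a line boundary, so it spans ceil(796 / 64) = 13 cache lines.
Row-major traversal misses (one per line touched): 169 * ceil(199 * 4 / 64) = 2197
Column-major traversal misses (no reuse, every access misses): 169 * 199 = 33631
Ratio = 33631 / 2197 = 15.31

15.31


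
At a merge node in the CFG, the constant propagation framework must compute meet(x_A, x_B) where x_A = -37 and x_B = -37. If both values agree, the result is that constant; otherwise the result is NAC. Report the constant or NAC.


Meet operation: if both paths give the same constant, result is that constant; if they differ, result is NAC (not-a-constant).
Path A: -37, Path B: -37 -> equal
Result: constant -> -37

-37


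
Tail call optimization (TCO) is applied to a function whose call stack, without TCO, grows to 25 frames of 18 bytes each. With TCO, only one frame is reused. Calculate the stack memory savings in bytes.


Without TCO: 25 * 18 = 450 bytes
With TCO: reuse 1 frame = 18 bytes
Savings = 450 - 18 = 432

432


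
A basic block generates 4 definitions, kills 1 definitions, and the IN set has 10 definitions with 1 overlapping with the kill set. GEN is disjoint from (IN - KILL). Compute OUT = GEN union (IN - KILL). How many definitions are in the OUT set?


IN - KILL: 10 - 1 = 9 surviving definitions
OUT = GEN + surviving = 4 + 9 = 13

13


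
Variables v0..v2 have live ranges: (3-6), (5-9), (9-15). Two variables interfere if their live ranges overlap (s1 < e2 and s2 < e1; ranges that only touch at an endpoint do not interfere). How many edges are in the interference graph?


Check all pairs for overlapping intervals.
Two intervals (s1,e1) and (s2,e2) overlap if s1 < e2 and s2 < e1.
v0 (3-6) vs v1..v2: overlaps v1 -> 1
v1 (5-9) vs v2: overlaps none -> 0
Total overlapping pairs = 1 + 0 = 1

1


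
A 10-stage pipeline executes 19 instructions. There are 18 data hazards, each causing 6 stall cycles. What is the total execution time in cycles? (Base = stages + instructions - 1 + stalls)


Base cycles = 10 + 19 - 1 = 28
Total stalls = 18 * 6 = 108
Total = 28 + 108 = 136

136


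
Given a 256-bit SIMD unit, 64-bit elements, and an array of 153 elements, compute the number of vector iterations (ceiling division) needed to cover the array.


Width = 256 / 64 = 4 elements per vector op
Iterations = ceil(153 / 4) = 39

39


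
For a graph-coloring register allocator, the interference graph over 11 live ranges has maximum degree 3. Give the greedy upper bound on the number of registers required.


Greedy coloring never needs more than (max_degree + 1) colors: when coloring a vertex, at most max_degree neighbors are already colored.
Upper bound = 3 + 1 = 4

4


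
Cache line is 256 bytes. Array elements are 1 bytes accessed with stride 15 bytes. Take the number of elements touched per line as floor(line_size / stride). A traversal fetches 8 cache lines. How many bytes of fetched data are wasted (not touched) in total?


Elements per line = floor(256 / 15) = 17
Bytes used per line = 17 * 1 = 17
Wasted per line = 256 - 17 = 239
Total wasted = 239 * 8 = 1912

1912


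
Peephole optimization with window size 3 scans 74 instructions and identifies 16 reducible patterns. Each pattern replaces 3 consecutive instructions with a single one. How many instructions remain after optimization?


Each match removes 2 instructions.
Total removed = 16 * 2 = 32
Remaining = 74 - 32 = 42

42


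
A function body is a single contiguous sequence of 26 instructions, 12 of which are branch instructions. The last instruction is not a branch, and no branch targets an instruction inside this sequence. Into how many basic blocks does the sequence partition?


With no in-sequence branch targets, the leaders are the first instruction plus the instruction after each branch.
Number of basic blocks = branches + 1
= 12 + 1 = 13

13


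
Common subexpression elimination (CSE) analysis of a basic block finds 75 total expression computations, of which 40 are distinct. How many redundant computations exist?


CSE count = total expressions - unique expressions
= 75 - 40 = 35

35


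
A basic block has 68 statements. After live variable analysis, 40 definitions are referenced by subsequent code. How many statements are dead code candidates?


Dead code = total statements - live definitions
= 68 - 40 = 28

28


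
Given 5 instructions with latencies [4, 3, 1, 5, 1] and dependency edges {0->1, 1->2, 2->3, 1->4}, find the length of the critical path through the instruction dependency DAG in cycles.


Compute longest path through dependency graph: dist(Ik) = max over predecessors of dist + latency(Ik).
dist(I0) = latency 4 = 4
dist(I1) = dist(I0) + 3 = 4 + 3 = 7
dist(I2) = dist(I1) + 1 = 7 + 1 = 8
dist(I3) = dist(I2) + 5 = 8 + 5 = 13
dist(I4) = dist(I1) + 1 = 7 + 1 = 8
Critical path = max dist = 13

13


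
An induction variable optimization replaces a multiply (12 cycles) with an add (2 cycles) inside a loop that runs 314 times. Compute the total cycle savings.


Per-iteration saving = 12 - 2 = 10
Total saved = 314 * 10 = 3140

3140


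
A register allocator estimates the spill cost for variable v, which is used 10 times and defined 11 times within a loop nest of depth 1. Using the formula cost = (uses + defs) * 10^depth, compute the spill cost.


uses + defs = 10 + 11 = 21
10^1 = 10
Spill cost = 21 * 10 = 210

210


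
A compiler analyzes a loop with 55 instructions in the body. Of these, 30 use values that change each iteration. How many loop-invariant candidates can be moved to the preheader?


Invariant candidates = total - loop-dependent
= 55 - 30 = 25

25


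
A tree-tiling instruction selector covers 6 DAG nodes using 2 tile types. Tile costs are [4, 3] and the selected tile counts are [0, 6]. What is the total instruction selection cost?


Total cost = sum(count_i * cost_i)
= 0*4 + 6*3
= 18

18


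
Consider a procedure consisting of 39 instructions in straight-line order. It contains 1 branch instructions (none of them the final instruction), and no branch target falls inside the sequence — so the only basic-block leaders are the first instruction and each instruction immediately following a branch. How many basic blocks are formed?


With no in-sequence branch targets, the leaders are the first instruction plus the instruction after each branch.
Number of basic blocks = branches + 1
= 1 + 1 = 2

2


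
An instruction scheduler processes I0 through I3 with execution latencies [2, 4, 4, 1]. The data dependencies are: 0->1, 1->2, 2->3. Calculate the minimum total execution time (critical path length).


Compute longest path through dependency graph: dist(Ik) = max over predecessors of dist + latency(Ik).
dist(I0) = latency 2 = 2
dist(I1) = dist(I0) + 4 = 2 + 4 = 6
dist(I2) = dist(I1) + 4 = 6 + 4 = 10
dist(I3) = dist(I2) + 1 = 10 + 1 = 11
Critical path = max dist = 11

11


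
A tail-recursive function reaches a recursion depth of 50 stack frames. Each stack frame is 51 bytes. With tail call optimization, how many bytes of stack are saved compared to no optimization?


Without TCO: 50 * 51 = 2550 bytes
With TCO: reuse 1 frame = 51 bytes
Savings = 2550 - 51 = 2499

2499


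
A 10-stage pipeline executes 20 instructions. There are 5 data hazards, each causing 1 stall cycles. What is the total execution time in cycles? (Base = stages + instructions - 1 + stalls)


Base cycles = 10 + 20 - 1 = 29
Total stalls = 5 * 1 = 5
Total = 29 + 5 = 34

34


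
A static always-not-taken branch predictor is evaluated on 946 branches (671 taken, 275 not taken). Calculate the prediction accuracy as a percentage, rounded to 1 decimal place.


Predictor: always-not-taken
Correct predictions = 275
Accuracy = 275 / 946 * 100 = 29.1%

29.1


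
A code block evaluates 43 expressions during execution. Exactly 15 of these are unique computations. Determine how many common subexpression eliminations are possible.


CSE count = total expressions - unique expressions
= 43 - 15 = 28

28


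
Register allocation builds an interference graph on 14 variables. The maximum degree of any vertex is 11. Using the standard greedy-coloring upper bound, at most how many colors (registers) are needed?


Greedy coloring never needs more than (max_degree + 1) colors: when coloring a vertex, at most max_degree neighbors are already colored.
Upper bound = 11 + 1 = 12

12


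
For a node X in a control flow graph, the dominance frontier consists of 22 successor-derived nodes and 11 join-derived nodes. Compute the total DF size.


DF(X) = direct successor contributions + join point contributions
= 22 + 11 = 33

33


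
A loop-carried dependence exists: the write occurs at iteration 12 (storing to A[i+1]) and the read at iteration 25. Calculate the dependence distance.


Distance = read iteration - write iteration
= 25 - 12 = 13

13


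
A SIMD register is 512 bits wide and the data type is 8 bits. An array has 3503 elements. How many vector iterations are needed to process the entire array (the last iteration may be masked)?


Width = 512 / 8 = 64 elements per vector op
Iterations = ceil(3503 / 64) = 55

55


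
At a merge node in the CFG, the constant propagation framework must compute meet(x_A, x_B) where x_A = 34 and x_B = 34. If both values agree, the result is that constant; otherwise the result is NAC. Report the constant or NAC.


Meet operation: if both paths give the same constant, result is that constant; if they differ, result is NAC (not-a-constant).
Path A: 34, Path B: 34 -> equal
Result: constant -> 34

34


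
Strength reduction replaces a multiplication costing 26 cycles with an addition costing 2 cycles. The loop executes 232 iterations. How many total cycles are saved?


Per-iteration saving = 26 - 2 = 24
Total saved = 232 * 24 = 5568

5568


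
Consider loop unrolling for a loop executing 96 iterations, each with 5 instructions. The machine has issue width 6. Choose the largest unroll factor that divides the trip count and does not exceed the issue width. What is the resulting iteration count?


Largest divisor of 96 <= 6 is 6
New iterations = 96 / 6 = 16

16


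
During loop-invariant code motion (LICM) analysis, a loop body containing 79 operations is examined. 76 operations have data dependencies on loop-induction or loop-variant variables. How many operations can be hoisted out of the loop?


Invariant candidates = total - loop-dependent
= 79 - 76 = 3

3


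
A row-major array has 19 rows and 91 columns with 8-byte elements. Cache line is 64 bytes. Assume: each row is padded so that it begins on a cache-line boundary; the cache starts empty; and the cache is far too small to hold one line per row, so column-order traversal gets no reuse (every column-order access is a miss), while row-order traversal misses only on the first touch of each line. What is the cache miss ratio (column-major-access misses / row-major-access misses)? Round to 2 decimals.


Each row occupies 91 * 8 = 728 bytes and starts on a line boundary, so it spans ceil(728 / 64) = 12 cache lines.
Row-major traversal misses (one per line touched): 19 * ceil(91 * 8 / 64) = 228
Column-major traversal misses (no reuse, every access misses): 19 * 91 = 1729
Ratio = 1729 / 228 = 7.58

7.58


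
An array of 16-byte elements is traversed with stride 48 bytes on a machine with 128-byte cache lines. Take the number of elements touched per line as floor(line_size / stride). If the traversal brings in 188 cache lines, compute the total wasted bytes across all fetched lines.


Elements per line = floor(128 / 48) = 2
Bytes used per line = 2 * 16 = 32
Wasted per line = 128 - 32 = 96
Total wasted = 96 * 188 = 18048

18048


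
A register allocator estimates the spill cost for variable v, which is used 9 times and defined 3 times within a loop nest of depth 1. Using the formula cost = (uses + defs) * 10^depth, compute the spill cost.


uses + defs = 9 + 3 = 12
10^1 = 10
Spill cost = 12 * 10 = 120

120


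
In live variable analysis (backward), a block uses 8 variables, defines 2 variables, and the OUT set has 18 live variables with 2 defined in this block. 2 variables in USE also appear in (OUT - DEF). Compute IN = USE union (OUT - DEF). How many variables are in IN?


OUT - DEF: 18 - 2 = 16
|IN| = |USE| + |OUT - DEF| - |USE ∩ (OUT - DEF)| = 8 + 16 - 2 = 22

22


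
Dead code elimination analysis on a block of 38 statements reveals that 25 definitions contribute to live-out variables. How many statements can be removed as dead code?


Dead code = total statements - live definitions
= 38 - 25 = 13

13


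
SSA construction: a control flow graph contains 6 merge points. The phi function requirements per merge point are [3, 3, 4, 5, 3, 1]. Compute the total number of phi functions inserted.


Total phi functions = sum of phi functions at each join node
= 3 + 3 + 4 + 5 + 3 + 1 = 19

19
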